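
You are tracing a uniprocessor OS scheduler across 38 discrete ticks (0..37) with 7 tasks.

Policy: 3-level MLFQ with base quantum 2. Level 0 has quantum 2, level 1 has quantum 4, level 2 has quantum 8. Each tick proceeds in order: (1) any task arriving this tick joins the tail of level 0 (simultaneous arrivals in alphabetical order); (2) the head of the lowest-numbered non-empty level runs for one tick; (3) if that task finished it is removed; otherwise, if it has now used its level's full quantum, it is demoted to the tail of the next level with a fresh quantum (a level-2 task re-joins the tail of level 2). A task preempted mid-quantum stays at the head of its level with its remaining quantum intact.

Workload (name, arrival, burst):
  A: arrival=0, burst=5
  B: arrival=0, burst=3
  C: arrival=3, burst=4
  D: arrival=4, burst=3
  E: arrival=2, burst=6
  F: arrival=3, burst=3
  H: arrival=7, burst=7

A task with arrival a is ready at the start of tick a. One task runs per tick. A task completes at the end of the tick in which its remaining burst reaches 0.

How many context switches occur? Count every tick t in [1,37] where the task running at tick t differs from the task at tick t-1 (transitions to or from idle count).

context switches = 14

t=0: L0/L1/L2 = AB/-/- → run A
t=1: L0/L1/L2 = AB/-/- → run A
t=2: L0/L1/L2 = BE/A/- → run B
t=3: L0/L1/L2 = BECF/A/- → run B
t=4: L0/L1/L2 = ECFD/AB/- → run E
t=5: L0/L1/L2 = ECFD/AB/- → run E
t=6: L0/L1/L2 = CFD/ABE/- → run C
t=7: L0/L1/L2 = CFDH/ABE/- → run C
t=8: L0/L1/L2 = FDH/ABEC/- → run F
t=9: L0/L1/L2 = FDH/ABEC/- → run F
t=10: L0/L1/L2 = DH/ABECF/- → run D
t=11: L0/L1/L2 = DH/ABECF/- → run D
t=12: L0/L1/L2 = H/ABECFD/- → run H
t=13: L0/L1/L2 = H/ABECFD/- → run H
t=14: L0/L1/L2 = -/ABECFDH/- → run A
t=15: L0/L1/L2 = -/ABECFDH/- → run A
t=16: L0/L1/L2 = -/ABECFDH/- → run A
t=17: L0/L1/L2 = -/BECFDH/- → run B
t=18: L0/L1/L2 = -/ECFDH/- → run E
t=19: L0/L1/L2 = -/ECFDH/- → run E
t=20: L0/L1/L2 = -/ECFDH/- → run E
t=21: L0/L1/L2 = -/ECFDH/- → run E
t=22: L0/L1/L2 = -/CFDH/- → run C
t=23: L0/L1/L2 = -/CFDH/- → run C
t=24: L0/L1/L2 = -/FDH/- → run F
t=25: L0/L1/L2 = -/DH/- → run D
t=26: L0/L1/L2 = -/H/- → run H
t=27: L0/L1/L2 = -/H/- → run H
t=28: L0/L1/L2 = -/H/- → run H
t=29: L0/L1/L2 = -/H/- → run H
t=30: L0/L1/L2 = -/-/H → run H
t=31: (idle)
t=32: (idle)
t=33: (idle)
t=34: (idle)
t=35: (idle)
t=36: (idle)
t=37: (idle)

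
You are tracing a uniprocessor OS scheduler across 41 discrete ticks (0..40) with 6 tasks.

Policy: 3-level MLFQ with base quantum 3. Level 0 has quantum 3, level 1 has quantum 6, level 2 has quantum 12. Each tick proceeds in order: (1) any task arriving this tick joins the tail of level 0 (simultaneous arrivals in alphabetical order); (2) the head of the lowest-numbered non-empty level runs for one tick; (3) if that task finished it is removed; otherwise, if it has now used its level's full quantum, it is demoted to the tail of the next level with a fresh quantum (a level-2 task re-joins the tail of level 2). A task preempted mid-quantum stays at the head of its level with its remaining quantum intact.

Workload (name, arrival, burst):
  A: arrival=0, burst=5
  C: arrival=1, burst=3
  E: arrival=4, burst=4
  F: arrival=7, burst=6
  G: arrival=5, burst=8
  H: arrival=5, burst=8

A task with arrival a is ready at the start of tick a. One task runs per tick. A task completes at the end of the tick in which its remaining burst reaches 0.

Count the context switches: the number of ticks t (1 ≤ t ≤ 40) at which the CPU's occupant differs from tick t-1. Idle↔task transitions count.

context switches = 11

t=0: L0/L1/L2 = A/-/- → run A
t=1: L0/L1/L2 = AC/-/- → run A
t=2: L0/L1/L2 = AC/-/- → run A
t=3: L0/L1/L2 = C/A/- → run C
t=4: L0/L1/L2 = CE/A/- → run C
t=5: L0/L1/L2 = CEGH/A/- → run C
t=6: L0/L1/L2 = EGH/A/- → run E
t=7: L0/L1/L2 = EGHF/A/- → run E
t=8: L0/L1/L2 = EGHF/A/- → run E
t=9: L0/L1/L2 = GHF/AE/- → run G
t=10: L0/L1/L2 = GHF/AE/- → run G
t=11: L0/L1/L2 = GHF/AE/- → run G
t=12: L0/L1/L2 = HF/AEG/- → run H
t=13: L0/L1/L2 = HF/AEG/- → run H
t=14: L0/L1/L2 = HF/AEG/- → run H
t=15: L0/L1/L2 = F/AEGH/- → run F
t=16: L0/L1/L2 = F/AEGH/- → run F
t=17: L0/L1/L2 = F/AEGH/- → run F
t=18: L0/L1/L2 = -/AEGHF/- → run A
t=19: L0/L1/L2 = -/AEGHF/- → run A
t=20: L0/L1/L2 = -/EGHF/- → run E
t=21: L0/L1/L2 = -/GHF/- → run G
t=22: L0/L1/L2 = -/GHF/- → run G
t=23: L0/L1/L2 = -/GHF/- → run G
t=24: L0/L1/L2 = -/GHF/- → run G
t=25: L0/L1/L2 = -/GHF/- → run G
t=26: L0/L1/L2 = -/HF/- → run H
t=27: L0/L1/L2 = -/HF/- → run H
t=28: L0/L1/L2 = -/HF/- → run H
t=29: L0/L1/L2 = -/HF/- → run H
t=30: L0/L1/L2 = -/HF/- → run H
t=31: L0/L1/L2 = -/F/- → run F
t=32: L0/L1/L2 = -/F/- → run F
t=33: L0/L1/L2 = -/F/- → run F
t=34: (idle)
t=35: (idle)
t=36: (idle)
t=37: (idle)
t=38: (idle)
t=39: (idle)
t=40: (idle)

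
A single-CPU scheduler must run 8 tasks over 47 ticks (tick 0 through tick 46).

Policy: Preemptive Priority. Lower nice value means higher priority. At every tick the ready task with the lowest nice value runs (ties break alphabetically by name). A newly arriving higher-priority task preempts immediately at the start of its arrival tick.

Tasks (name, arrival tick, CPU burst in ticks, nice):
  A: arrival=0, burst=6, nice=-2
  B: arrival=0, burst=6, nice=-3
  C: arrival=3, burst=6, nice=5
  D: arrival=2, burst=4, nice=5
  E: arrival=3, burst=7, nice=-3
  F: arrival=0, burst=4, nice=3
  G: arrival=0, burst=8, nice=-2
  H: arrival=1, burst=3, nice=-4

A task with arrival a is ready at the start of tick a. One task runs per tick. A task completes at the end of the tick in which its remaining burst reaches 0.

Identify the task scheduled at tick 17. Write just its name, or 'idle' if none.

running at tick 17 = A

t=0: ready={A,B,F,G} → run B
t=1: ready={A,B,F,G,H} → run H
t=2: ready={A,B,D,F,G,H} → run H
t=3: ready={A,B,C,D,E,F,G,H} → run H
t=4: ready={A,B,C,D,E,F,G} → run B
t=5: ready={A,B,C,D,E,F,G} → run B
t=6: ready={A,B,C,D,E,F,G} → run B
t=7: ready={A,B,C,D,E,F,G} → run B
t=8: ready={A,B,C,D,E,F,G} → run B
t=9: ready={A,C,D,E,F,G} → run E
t=10: ready={A,C,D,E,F,G} → run E
t=11: ready={A,C,D,E,F,G} → run E
t=12: ready={A,C,D,E,F,G} → run E
t=13: ready={A,C,D,E,F,G} → run E
t=14: ready={A,C,D,E,F,G} → run E
t=15: ready={A,C,D,E,F,G} → run E
t=16: ready={A,C,D,F,G} → run A
t=17: ready={A,C,D,F,G} → run A
t=18: ready={A,C,D,F,G} → run A
t=19: ready={A,C,D,F,G} → run A
t=20: ready={A,C,D,F,G} → run A
t=21: ready={A,C,D,F,G} → run A
t=22: ready={C,D,F,G} → run G
t=23: ready={C,D,F,G} → run G
t=24: ready={C,D,F,G} → run G
t=25: ready={C,D,F,G} → run G
t=26: ready={C,D,F,G} → run G
t=27: ready={C,D,F,G} → run G
t=28: ready={C,D,F,G} → run G
t=29: ready={C,D,F,G} → run G
t=30: ready={C,D,F} → run F
t=31: ready={C,D,F} → run F
t=32: ready={C,D,F} → run F
t=33: ready={C,D,F} → run F
t=34: ready={C,D} → run C
t=35: ready={C,D} → run C
t=36: ready={C,D} → run C
t=37: ready={C,D} → run C
t=38: ready={C,D} → run C
t=39: ready={C,D} → run C
t=40: ready={D} → run D
t=41: ready={D} → run D
t=42: ready={D} → run D
t=43: ready={D} → run D
t=44: (idle)
t=45: (idle)
t=46: (idle)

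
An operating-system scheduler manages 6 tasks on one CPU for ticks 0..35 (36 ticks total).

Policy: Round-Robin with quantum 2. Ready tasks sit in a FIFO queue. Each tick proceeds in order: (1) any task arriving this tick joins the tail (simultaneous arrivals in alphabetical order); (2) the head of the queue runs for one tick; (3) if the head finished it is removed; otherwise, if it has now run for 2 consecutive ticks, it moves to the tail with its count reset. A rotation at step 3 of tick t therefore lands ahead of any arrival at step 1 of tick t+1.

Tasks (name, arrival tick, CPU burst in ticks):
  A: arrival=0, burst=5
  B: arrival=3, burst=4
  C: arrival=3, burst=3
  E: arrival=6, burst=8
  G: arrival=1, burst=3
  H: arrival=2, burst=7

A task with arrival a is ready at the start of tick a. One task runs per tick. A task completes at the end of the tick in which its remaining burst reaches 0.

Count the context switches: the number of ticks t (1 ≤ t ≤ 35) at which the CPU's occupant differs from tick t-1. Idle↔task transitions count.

context switches = 17

t=0: queue=[A] q_used=0 → run A
t=1: queue=[A,G] q_used=1 → run A
t=2: queue=[G,A,H] q_used=0 → run G
t=3: queue=[G,A,H,B,C] q_used=1 → run G
t=4: queue=[A,H,B,C,G] q_used=0 → run A
t=5: queue=[A,H,B,C,G] q_used=1 → run A
t=6: queue=[H,B,C,G,A,E] q_used=0 → run H
t=7: queue=[H,B,C,G,A,E] q_used=1 → run H
t=8: queue=[B,C,G,A,E,H] q_used=0 → run B
t=9: queue=[B,C,G,A,E,H] q_used=1 → run B
t=10: queue=[C,G,A,E,H,B] q_used=0 → run C
t=11: queue=[C,G,A,E,H,B] q_used=1 → run C
t=12: queue=[G,A,E,H,B,C] q_used=0 → run G
t=13: queue=[A,E,H,B,C] q_used=0 → run A
t=14: queue=[E,H,B,C] q_used=0 → run E
t=15: queue=[E,H,B,C] q_used=1 → run E
t=16: queue=[H,B,C,E] q_used=0 → run H
t=17: queue=[H,B,C,E] q_used=1 → run H
t=18: queue=[B,C,E,H] q_used=0 → run B
t=19: queue=[B,C,E,H] q_used=1 → run B
t=20: queue=[C,E,H] q_used=0 → run C
t=21: queue=[E,H] q_used=0 → run E
t=22: queue=[E,H] q_used=1 → run E
t=23: queue=[H,E] q_used=0 → run H
t=24: queue=[H,E] q_used=1 → run H
t=25: queue=[E,H] q_used=0 → run E
t=26: queue=[E,H] q_used=1 → run E
t=27: queue=[H,E] q_used=0 → run H
t=28: queue=[E] q_used=0 → run E
t=29: queue=[E] q_used=1 → run E
t=30: (idle)
t=31: (idle)
t=32: (idle)
t=33: (idle)
t=34: (idle)
t=35: (idle)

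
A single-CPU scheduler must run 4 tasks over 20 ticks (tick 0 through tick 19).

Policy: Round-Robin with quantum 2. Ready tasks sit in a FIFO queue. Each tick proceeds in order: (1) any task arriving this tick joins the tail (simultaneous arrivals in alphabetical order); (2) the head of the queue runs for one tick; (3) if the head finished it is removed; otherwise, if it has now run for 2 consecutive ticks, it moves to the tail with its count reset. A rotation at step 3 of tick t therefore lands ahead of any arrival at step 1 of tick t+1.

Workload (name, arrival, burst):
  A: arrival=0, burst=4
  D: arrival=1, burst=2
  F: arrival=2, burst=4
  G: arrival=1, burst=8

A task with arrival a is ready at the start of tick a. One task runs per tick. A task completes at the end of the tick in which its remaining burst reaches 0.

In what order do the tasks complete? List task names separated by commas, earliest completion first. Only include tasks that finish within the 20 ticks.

completion order = D, A, F, G

t=0: queue=[A] q_used=0 → run A
t=1: queue=[A,D,G] q_used=1 → run A
t=2: queue=[D,G,A,F] q_used=0 → run D
t=3: queue=[D,G,A,F] q_used=1 → run D
t=4: queue=[G,A,F] q_used=0 → run G
t=5: queue=[G,A,F] q_used=1 → run G
t=6: queue=[A,F,G] q_used=0 → run A
t=7: queue=[A,F,G] q_used=1 → run A
t=8: queue=[F,G] q_used=0 → run F
t=9: queue=[F,G] q_used=1 → run F
t=10: queue=[G,F] q_used=0 → run G
t=11: queue=[G,F] q_used=1 → run G
t=12: queue=[F,G] q_used=0 → run F
t=13: queue=[F,G] q_used=1 → run F
t=14: queue=[G] q_used=0 → run G
t=15: queue=[G] q_used=1 → run G
t=16: queue=[G] q_used=0 → run G
t=17: queue=[G] q_used=1 → run G
t=18: (idle)
t=19: (idle)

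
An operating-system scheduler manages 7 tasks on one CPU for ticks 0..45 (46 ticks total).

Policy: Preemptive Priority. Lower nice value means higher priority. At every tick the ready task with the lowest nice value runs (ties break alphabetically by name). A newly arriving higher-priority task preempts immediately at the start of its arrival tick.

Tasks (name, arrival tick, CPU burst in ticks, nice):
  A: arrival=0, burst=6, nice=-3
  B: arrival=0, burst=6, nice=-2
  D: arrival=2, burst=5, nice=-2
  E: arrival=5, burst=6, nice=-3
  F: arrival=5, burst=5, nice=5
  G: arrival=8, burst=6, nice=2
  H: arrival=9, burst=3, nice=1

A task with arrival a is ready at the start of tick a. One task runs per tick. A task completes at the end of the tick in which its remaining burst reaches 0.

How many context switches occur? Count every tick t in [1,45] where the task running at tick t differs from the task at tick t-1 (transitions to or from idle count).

context switches = 7

t=0: ready={A,B} → run A
t=1: ready={A,B} → run A
t=2: ready={A,B,D} → run A
t=3: ready={A,B,D} → run A
t=4: ready={A,B,D} → run A
t=5: ready={A,B,D,E,F} → run A
t=6: ready={B,D,E,F} → run E
t=7: ready={B,D,E,F} → run E
t=8: ready={B,D,E,F,G} → run E
t=9: ready={B,D,E,F,G,H} → run E
t=10: ready={B,D,E,F,G,H} → run E
t=11: ready={B,D,E,F,G,H} → run E
t=12: ready={B,D,F,G,H} → run B
t=13: ready={B,D,F,G,H} → run B
t=14: ready={B,D,F,G,H} → run B
t=15: ready={B,D,F,G,H} → run B
t=16: ready={B,D,F,G,H} → run B
t=17: ready={B,D,F,G,H} → run B
t=18: ready={D,F,G,H} → run D
t=19: ready={D,F,G,H} → run D
t=20: ready={D,F,G,H} → run D
t=21: ready={D,F,G,H} → run D
t=22: ready={D,F,G,H} → run D
t=23: ready={F,G,H} → run H
t=24: ready={F,G,H} → run H
t=25: ready={F,G,H} → run H
t=26: ready={F,G} → run G
t=27: ready={F,G} → run G
t=28: ready={F,G} → run G
t=29: ready={F,G} → run G
t=30: ready={F,G} → run G
t=31: ready={F,G} → run G
t=32: ready={F} → run F
t=33: ready={F} → run F
t=34: ready={F} → run F
t=35: ready={F} → run F
t=36: ready={F} → run F
t=37: (idle)
t=38: (idle)
t=39: (idle)
t=40: (idle)
t=41: (idle)
t=42: (idle)
t=43: (idle)
t=44: (idle)
t=45: (idle)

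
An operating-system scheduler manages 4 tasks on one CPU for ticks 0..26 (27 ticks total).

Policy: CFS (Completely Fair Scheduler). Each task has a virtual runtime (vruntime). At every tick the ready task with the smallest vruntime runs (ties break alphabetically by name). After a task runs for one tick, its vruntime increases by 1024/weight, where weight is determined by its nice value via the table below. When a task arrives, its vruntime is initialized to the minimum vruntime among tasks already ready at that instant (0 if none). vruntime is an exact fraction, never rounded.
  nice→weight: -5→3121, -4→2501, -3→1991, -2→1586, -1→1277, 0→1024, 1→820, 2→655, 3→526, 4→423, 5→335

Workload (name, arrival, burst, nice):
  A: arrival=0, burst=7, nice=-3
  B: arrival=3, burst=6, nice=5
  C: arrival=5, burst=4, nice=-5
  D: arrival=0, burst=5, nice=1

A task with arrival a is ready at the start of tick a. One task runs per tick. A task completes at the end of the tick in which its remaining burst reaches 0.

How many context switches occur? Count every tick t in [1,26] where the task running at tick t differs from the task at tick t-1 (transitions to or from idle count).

context switches = 16

t=0: vr[A=0 D=0] → run A
t=1: vr[A=1024/1991 D=0] → run D
t=2: vr[A=1024/1991 D=256/205] → run A
t=3: vr[A=2048/1991 B=2048/1991 D=256/205] → run A
t=4: vr[A=3072/1991 B=2048/1991 D=256/205] → run B
t=5: vr[A=3072/1991 B=2724864/666985 C=256/205 D=256/205] → run C
t=6: vr[A=3072/1991 B=2724864/666985 C=1008896/639805 D=256/205] → run D
t=7: vr[A=3072/1991 B=2724864/666985 C=1008896/639805 D=512/205] → run A
t=8: vr[A=4096/1991 B=2724864/666985 C=1008896/639805 D=512/205] → run C
t=9: vr[A=4096/1991 B=2724864/666985 C=1218816/639805 D=512/205] → run C
t=10: vr[A=4096/1991 B=2724864/666985 C=1428736/639805 D=512/205] → run A
t=11: vr[A=5120/1991 B=2724864/666985 C=1428736/639805 D=512/205] → run C
t=12: vr[A=5120/1991 B=2724864/666985 D=512/205] → run D
t=13: vr[A=5120/1991 B=2724864/666985 D=768/205] → run A
t=14: vr[A=6144/1991 B=2724864/666985 D=768/205] → run A
t=15: vr[B=2724864/666985 D=768/205] → run D
t=16: vr[B=2724864/666985 D=1024/205] → run B
t=17: vr[B=4763648/666985 D=1024/205] → run D
t=18: vr[B=4763648/666985] → run B
t=19: vr[B=6802432/666985] → run B
t=20: vr[B=8841216/666985] → run B
t=21: vr[B=2176000/133397] → run B
t=22: (idle)
t=23: (idle)
t=24: (idle)
t=25: (idle)
t=26: (idle)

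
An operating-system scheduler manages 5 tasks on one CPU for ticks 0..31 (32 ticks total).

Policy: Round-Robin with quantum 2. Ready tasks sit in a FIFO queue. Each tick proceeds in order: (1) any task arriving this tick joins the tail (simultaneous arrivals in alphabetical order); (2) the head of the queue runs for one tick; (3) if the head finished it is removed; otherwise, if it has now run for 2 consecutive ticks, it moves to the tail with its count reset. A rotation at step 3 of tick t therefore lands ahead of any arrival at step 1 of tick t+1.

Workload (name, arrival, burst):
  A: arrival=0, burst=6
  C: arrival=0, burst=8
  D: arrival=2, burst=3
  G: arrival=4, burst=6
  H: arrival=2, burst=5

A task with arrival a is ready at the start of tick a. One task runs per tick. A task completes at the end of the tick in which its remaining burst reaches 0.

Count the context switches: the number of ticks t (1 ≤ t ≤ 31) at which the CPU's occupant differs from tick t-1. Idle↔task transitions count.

context switches = 15

t=0: queue=[A,C] q_used=0 → run A
t=1: queue=[A,C] q_used=1 → run A
t=2: queue=[C,A,D,H] q_used=0 → run C
t=3: queue=[C,A,D,H] q_used=1 → run C
t=4: queue=[A,D,H,C,G] q_used=0 → run A
t=5: queue=[A,D,H,C,G] q_used=1 → run A
t=6: queue=[D,H,C,G,A] q_used=0 → run D
t=7: queue=[D,H,C,G,A] q_used=1 → run D
t=8: queue=[H,C,G,A,D] q_used=0 → run H
t=9: queue=[H,C,G,A,D] q_used=1 → run H
t=10: queue=[C,G,A,D,H] q_used=0 → run C
t=11: queue=[C,G,A,D,H] q_used=1 → run C
t=12: queue=[G,A,D,H,C] q_used=0 → run G
t=13: queue=[G,A,D,H,C] q_used=1 → run G
t=14: queue=[A,D,H,C,G] q_used=0 → run A
t=15: queue=[A,D,H,C,G] q_used=1 → run A
t=16: queue=[D,H,C,G] q_used=0 → run D
t=17: queue=[H,C,G] q_used=0 → run H
t=18: queue=[H,C,G] q_used=1 → run H
t=19: queue=[C,G,H] q_used=0 → run C
t=20: queue=[C,G,H] q_used=1 → run C
t=21: queue=[G,H,C] q_used=0 → run G
t=22: queue=[G,H,C] q_used=1 → run G
t=23: queue=[H,C,G] q_used=0 → run H
t=24: queue=[C,G] q_used=0 → run C
t=25: queue=[C,G] q_used=1 → run C
t=26: queue=[G] q_used=0 → run G
t=27: queue=[G] q_used=1 → run G
t=28: (idle)
t=29: (idle)
t=30: (idle)
t=31: (idle)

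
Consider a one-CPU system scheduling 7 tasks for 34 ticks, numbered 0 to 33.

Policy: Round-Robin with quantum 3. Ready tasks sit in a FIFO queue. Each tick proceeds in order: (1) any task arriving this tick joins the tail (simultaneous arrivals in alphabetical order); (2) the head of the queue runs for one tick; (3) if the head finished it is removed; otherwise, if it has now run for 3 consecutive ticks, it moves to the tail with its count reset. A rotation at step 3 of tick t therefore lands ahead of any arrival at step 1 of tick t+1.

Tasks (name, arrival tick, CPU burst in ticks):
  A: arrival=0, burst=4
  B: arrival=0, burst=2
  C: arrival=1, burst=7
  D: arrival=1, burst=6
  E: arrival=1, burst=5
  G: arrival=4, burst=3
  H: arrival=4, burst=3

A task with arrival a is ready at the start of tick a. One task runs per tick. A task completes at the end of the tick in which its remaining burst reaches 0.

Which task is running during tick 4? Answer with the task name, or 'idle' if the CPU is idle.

t=0: queue=[A,B] q_used=0 → run A
t=1: queue=[A,B,C,D,E] q_used=1 → run A
t=2: queue=[A,B,C,D,E] q_used=2 → run A
t=3: queue=[B,C,D,E,A] q_used=0 → run B
t=4: queue=[B,C,D,E,A,G,H] q_used=1 → run B
t=5: queue=[C,D,E,A,G,H] q_used=0 → run C
t=6: queue=[C,D,E,A,G,H] q_used=1 → run C
t=7: queue=[C,D,E,A,G,H] q_used=2 → run C
t=8: queue=[D,E,A,G,H,C] q_used=0 → run D
t=9: queue=[D,E,A,G,H,C] q_used=1 → run D
t=10: queue=[D,E,A,G,H,C] q_used=2 → run D
t=11: queue=[E,A,G,H,C,D] q_used=0 → run E
t=12: queue=[E,A,G,H,C,D] q_used=1 → run E
t=13: queue=[E,A,G,H,C,D] q_used=2 → run E
t=14: queue=[A,G,H,C,D,E] q_used=0 → run A
t=15: queue=[G,H,C,D,E] q_used=0 → run G
t=16: queue=[G,H,C,D,E] q_used=1 → run G
t=17: queue=[G,H,C,D,E] q_used=2 → run G
t=18: queue=[H,C,D,E] q_used=0 → run H
t=19: queue=[H,C,D,E] q_used=1 → run H
t=20: queue=[H,C,D,E] q_used=2 → run H
t=21: queue=[C,D,E] q_used=0 → run C
t=22: queue=[C,D,E] q_used=1 → run C
t=23: queue=[C,D,E] q_used=2 → run C
t=24: queue=[D,E,C] q_used=0 → run D
t=25: queue=[D,E,C] q_used=1 → run D
t=26: queue=[D,E,C] q_used=2 → run D
t=27: queue=[E,C] q_used=0 → run E
t=28: queue=[E,C] q_used=1 → run E
t=29: queue=[C] q_used=0 → run C
t=30: (idle)
t=31: (idle)
t=32: (idle)
t=33: (idle)

running at tick 4 = B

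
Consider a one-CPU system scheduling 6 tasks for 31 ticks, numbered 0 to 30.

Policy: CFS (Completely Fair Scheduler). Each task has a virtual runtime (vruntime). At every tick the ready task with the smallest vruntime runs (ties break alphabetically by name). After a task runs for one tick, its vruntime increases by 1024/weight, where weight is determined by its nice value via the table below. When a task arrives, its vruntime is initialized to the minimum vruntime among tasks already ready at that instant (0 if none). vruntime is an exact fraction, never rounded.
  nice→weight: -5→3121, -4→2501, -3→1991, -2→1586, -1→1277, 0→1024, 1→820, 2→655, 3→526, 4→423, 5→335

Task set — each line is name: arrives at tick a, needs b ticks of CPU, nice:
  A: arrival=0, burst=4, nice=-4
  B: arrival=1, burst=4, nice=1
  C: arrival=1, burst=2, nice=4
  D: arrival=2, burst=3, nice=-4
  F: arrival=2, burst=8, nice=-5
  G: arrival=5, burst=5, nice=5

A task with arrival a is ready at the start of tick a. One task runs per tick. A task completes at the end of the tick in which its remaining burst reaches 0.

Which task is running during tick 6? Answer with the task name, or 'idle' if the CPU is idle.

running at tick 6 = G

t=0: vr[A=0] → run A
t=1: vr[A=1024/2501 B=1024/2501 C=1024/2501] → run A
t=2: vr[A=2048/2501 B=1024/2501 C=1024/2501 D=1024/2501 F=1024/2501] → run B
t=3: vr[A=2048/2501 B=20736/12505 C=1024/2501 D=1024/2501 F=1024/2501] → run C
t=4: vr[A=2048/2501 B=20736/12505 C=2994176/1057923 D=1024/2501 F=1024/2501] → run D
t=5: vr[A=2048/2501 B=20736/12505 C=2994176/1057923 D=2048/2501 F=1024/2501 G=1024/2501] → run F
t=6: vr[A=2048/2501 B=20736/12505 C=2994176/1057923 D=2048/2501 F=5756928/7805621 G=1024/2501] → run G
t=7: vr[A=2048/2501 B=20736/12505 C=2994176/1057923 D=2048/2501 F=5756928/7805621 G=2904064/837835] → run F
t=8: vr[A=2048/2501 B=20736/12505 C=2994176/1057923 D=2048/2501 F=8317952/7805621 G=2904064/837835] → run A
t=9: vr[A=3072/2501 B=20736/12505 C=2994176/1057923 D=2048/2501 F=8317952/7805621 G=2904064/837835] → run D
t=10: vr[A=3072/2501 B=20736/12505 C=2994176/1057923 D=3072/2501 F=8317952/7805621 G=2904064/837835] → run F
t=11: vr[A=3072/2501 B=20736/12505 C=2994176/1057923 D=3072/2501 F=10878976/7805621 G=2904064/837835] → run A
t=12: vr[B=20736/12505 C=2994176/1057923 D=3072/2501 F=10878976/7805621 G=2904064/837835] → run D
t=13: vr[B=20736/12505 C=2994176/1057923 F=10878976/7805621 G=2904064/837835] → run F
t=14: vr[B=20736/12505 C=2994176/1057923 F=13440000/7805621 G=2904064/837835] → run B
t=15: vr[B=36352/12505 C=2994176/1057923 F=13440000/7805621 G=2904064/837835] → run F
t=16: vr[B=36352/12505 C=2994176/1057923 F=16001024/7805621 G=2904064/837835] → run F
t=17: vr[B=36352/12505 C=2994176/1057923 F=18562048/7805621 G=2904064/837835] → run F
t=18: vr[B=36352/12505 C=2994176/1057923 F=21123072/7805621 G=2904064/837835] → run F
t=19: vr[B=36352/12505 C=2994176/1057923 G=2904064/837835] → run C
t=20: vr[B=36352/12505 G=2904064/837835] → run B
t=21: vr[B=51968/12505 G=2904064/837835] → run G
t=22: vr[B=51968/12505 G=5465088/837835] → run B
t=23: vr[G=5465088/837835] → run G
t=24: vr[G=8026112/837835] → run G
t=25: vr[G=10587136/837835] → run G
t=26: (idle)
t=27: (idle)
t=28: (idle)
t=29: (idle)
t=30: (idle)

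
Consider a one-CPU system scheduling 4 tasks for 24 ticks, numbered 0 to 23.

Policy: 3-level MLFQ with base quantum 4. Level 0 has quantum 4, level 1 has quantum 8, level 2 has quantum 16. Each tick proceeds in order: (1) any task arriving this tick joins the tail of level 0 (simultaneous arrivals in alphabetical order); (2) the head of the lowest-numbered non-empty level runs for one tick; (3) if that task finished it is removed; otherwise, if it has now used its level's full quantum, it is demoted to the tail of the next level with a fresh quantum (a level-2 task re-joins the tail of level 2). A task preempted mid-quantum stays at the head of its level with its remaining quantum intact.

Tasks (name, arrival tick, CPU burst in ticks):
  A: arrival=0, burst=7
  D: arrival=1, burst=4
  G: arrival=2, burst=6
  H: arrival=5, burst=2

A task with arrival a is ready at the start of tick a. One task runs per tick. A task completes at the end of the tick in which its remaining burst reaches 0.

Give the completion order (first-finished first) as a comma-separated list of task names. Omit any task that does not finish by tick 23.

t=0: L0/L1/L2 = A/-/- → run A
t=1: L0/L1/L2 = AD/-/- → run A
t=2: L0/L1/L2 = ADG/-/- → run A
t=3: L0/L1/L2 = ADG/-/- → run A
t=4: L0/L1/L2 = DG/A/- → run D
t=5: L0/L1/L2 = DGH/A/- → run D
t=6: L0/L1/L2 = DGH/A/- → run D
t=7: L0/L1/L2 = DGH/A/- → run D
t=8: L0/L1/L2 = GH/A/- → run G
t=9: L0/L1/L2 = GH/A/- → run G
t=10: L0/L1/L2 = GH/A/- → run G
t=11: L0/L1/L2 = GH/A/- → run G
t=12: L0/L1/L2 = H/AG/- → run H
t=13: L0/L1/L2 = H/AG/- → run H
t=14: L0/L1/L2 = -/AG/- → run A
t=15: L0/L1/L2 = -/AG/- → run A
t=16: L0/L1/L2 = -/AG/- → run A
t=17: L0/L1/L2 = -/G/- → run G
t=18: L0/L1/L2 = -/G/- → run G
t=19: (idle)
t=20: (idle)
t=21: (idle)
t=22: (idle)
t=23: (idle)

completion order = D, H, A, G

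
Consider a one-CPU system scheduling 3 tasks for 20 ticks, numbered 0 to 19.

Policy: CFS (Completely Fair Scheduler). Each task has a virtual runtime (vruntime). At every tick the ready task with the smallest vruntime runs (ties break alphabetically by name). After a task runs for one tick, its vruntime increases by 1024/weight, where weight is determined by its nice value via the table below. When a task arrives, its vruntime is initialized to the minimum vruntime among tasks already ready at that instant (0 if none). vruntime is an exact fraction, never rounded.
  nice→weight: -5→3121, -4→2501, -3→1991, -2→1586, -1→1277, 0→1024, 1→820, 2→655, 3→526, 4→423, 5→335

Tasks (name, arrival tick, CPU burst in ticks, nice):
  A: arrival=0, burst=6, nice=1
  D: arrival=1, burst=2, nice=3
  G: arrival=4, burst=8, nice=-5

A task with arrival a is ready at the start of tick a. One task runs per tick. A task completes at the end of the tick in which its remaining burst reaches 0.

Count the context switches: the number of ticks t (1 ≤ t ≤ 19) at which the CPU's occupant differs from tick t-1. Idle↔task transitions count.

t=0: vr[A=0] → run A
t=1: vr[A=256/205 D=256/205] → run A
t=2: vr[A=512/205 D=256/205] → run D
t=3: vr[A=512/205 D=172288/53915] → run A
t=4: vr[A=768/205 D=172288/53915 G=172288/53915] → run D
t=5: vr[A=768/205 G=172288/53915] → run G
t=6: vr[A=768/205 G=592919808/168268715] → run G
t=7: vr[A=768/205 G=648128768/168268715] → run A
t=8: vr[A=1024/205 G=648128768/168268715] → run G
t=9: vr[A=1024/205 G=703337728/168268715] → run G
t=10: vr[A=1024/205 G=758546688/168268715] → run G
t=11: vr[A=1024/205 G=813755648/168268715] → run G
t=12: vr[A=1024/205 G=868964608/168268715] → run A
t=13: vr[A=256/41 G=868964608/168268715] → run G
t=14: vr[A=256/41 G=924173568/168268715] → run G
t=15: vr[A=256/41] → run A
t=16: (idle)
t=17: (idle)
t=18: (idle)
t=19: (idle)

context switches = 10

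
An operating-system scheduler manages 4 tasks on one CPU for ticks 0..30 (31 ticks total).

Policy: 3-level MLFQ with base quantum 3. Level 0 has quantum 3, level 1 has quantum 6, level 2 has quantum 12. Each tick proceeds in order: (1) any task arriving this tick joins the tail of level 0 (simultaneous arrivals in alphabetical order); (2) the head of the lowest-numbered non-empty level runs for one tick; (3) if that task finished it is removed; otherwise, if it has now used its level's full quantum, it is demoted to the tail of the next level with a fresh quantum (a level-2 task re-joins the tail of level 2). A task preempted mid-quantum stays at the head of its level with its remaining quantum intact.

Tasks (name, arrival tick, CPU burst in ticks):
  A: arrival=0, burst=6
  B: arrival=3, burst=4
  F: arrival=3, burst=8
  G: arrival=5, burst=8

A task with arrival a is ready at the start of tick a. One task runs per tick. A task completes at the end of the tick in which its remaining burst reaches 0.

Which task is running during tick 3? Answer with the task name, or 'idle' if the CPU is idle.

running at tick 3 = B

t=0: L0/L1/L2 = A/-/- → run A
t=1: L0/L1/L2 = A/-/- → run A
t=2: L0/L1/L2 = A/-/- → run A
t=3: L0/L1/L2 = BF/A/- → run B
t=4: L0/L1/L2 = BF/A/- → run B
t=5: L0/L1/L2 = BFG/A/- → run B
t=6: L0/L1/L2 = FG/AB/- → run F
t=7: L0/L1/L2 = FG/AB/- → run F
t=8: L0/L1/L2 = FG/AB/- → run F
t=9: L0/L1/L2 = G/ABF/- → run G
t=10: L0/L1/L2 = G/ABF/- → run G
t=11: L0/L1/L2 = G/ABF/- → run G
t=12: L0/L1/L2 = -/ABFG/- → run A
t=13: L0/L1/L2 = -/ABFG/- → run A
t=14: L0/L1/L2 = -/ABFG/- → run A
t=15: L0/L1/L2 = -/BFG/- → run B
t=16: L0/L1/L2 = -/FG/- → run F
t=17: L0/L1/L2 = -/FG/- → run F
t=18: L0/L1/L2 = -/FG/- → run F
t=19: L0/L1/L2 = -/FG/- → run F
t=20: L0/L1/L2 = -/FG/- → run F
t=21: L0/L1/L2 = -/G/- → run G
t=22: L0/L1/L2 = -/G/- → run G
t=23: L0/L1/L2 = -/G/- → run G
t=24: L0/L1/L2 = -/G/- → run G
t=25: L0/L1/L2 = -/G/- → run G
t=26: (idle)
t=27: (idle)
t=28: (idle)
t=29: (idle)
t=30: (idle)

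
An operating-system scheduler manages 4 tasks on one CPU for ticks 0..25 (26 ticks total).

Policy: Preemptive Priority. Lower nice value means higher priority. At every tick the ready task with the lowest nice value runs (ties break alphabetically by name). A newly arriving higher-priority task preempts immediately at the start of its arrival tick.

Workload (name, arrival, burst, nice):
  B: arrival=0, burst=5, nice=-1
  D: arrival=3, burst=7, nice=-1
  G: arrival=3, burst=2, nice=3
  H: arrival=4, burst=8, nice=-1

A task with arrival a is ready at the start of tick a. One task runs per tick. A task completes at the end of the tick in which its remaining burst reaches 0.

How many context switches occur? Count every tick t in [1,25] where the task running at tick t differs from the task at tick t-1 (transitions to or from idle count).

context switches = 4

t=0: ready={B} → run B
t=1: ready={B} → run B
t=2: ready={B} → run B
t=3: ready={B,D,G} → run B
t=4: ready={B,D,G,H} → run B
t=5: ready={D,G,H} → run D
t=6: ready={D,G,H} → run D
t=7: ready={D,G,H} → run D
t=8: ready={D,G,H} → run D
t=9: ready={D,G,H} → run D
t=10: ready={D,G,H} → run D
t=11: ready={D,G,H} → run D
t=12: ready={G,H} → run H
t=13: ready={G,H} → run H
t=14: ready={G,H} → run H
t=15: ready={G,H} → run H
t=16: ready={G,H} → run H
t=17: ready={G,H} → run H
t=18: ready={G,H} → run H
t=19: ready={G,H} → run H
t=20: ready={G} → run G
t=21: ready={G} → run G
t=22: (idle)
t=23: (idle)
t=24: (idle)
t=25: (idle)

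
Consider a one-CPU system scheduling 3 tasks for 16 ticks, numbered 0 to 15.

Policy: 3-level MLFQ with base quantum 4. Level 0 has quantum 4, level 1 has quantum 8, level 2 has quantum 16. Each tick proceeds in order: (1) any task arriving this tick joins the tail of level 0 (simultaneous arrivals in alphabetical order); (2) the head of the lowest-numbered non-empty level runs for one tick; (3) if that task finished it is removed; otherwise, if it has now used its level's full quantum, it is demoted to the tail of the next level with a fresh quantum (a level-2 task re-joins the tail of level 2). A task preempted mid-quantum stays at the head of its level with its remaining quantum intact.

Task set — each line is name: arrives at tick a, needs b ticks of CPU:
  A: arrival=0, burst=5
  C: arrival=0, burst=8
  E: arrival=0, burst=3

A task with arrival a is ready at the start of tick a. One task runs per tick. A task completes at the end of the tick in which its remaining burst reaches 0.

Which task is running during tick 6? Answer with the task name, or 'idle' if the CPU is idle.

t=0: L0/L1/L2 = ACE/-/- → run A
t=1: L0/L1/L2 = ACE/-/- → run A
t=2: L0/L1/L2 = ACE/-/- → run A
t=3: L0/L1/L2 = ACE/-/- → run A
t=4: L0/L1/L2 = CE/A/- → run C
t=5: L0/L1/L2 = CE/A/- → run C
t=6: L0/L1/L2 = CE/A/- → run C
t=7: L0/L1/L2 = CE/A/- → run C
t=8: L0/L1/L2 = E/AC/- → run E
t=9: L0/L1/L2 = E/AC/- → run E
t=10: L0/L1/L2 = E/AC/- → run E
t=11: L0/L1/L2 = -/AC/- → run A
t=12: L0/L1/L2 = -/C/- → run C
t=13: L0/L1/L2 = -/C/- → run C
t=14: L0/L1/L2 = -/C/- → run C
t=15: L0/L1/L2 = -/C/- → run C

running at tick 6 = C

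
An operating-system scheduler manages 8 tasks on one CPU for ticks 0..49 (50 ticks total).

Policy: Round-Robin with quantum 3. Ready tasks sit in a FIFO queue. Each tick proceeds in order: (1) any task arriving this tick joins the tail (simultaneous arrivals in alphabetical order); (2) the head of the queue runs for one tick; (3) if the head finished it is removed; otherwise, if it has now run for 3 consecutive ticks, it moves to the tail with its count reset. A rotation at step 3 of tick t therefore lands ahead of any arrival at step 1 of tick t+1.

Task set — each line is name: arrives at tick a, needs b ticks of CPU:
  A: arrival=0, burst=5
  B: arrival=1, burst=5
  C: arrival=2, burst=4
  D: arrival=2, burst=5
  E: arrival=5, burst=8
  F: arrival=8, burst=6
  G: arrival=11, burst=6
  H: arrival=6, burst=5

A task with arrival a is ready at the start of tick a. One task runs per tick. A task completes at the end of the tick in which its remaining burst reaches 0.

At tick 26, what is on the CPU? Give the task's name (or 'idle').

t=0: queue=[A] q_used=0 → run A
t=1: queue=[A,B] q_used=1 → run A
t=2: queue=[A,B,C,D] q_used=2 → run A
t=3: queue=[B,C,D,A] q_used=0 → run B
t=4: queue=[B,C,D,A] q_used=1 → run B
t=5: queue=[B,C,D,A,E] q_used=2 → run B
t=6: queue=[C,D,A,E,B,H] q_used=0 → run C
t=7: queue=[C,D,A,E,B,H] q_used=1 → run C
t=8: queue=[C,D,A,E,B,H,F] q_used=2 → run C
t=9: queue=[D,A,E,B,H,F,C] q_used=0 → run D
t=10: queue=[D,A,E,B,H,F,C] q_used=1 → run D
t=11: queue=[D,A,E,B,H,F,C,G] q_used=2 → run D
t=12: queue=[A,E,B,H,F,C,G,D] q_used=0 → run A
t=13: queue=[A,E,B,H,F,C,G,D] q_used=1 → run A
t=14: queue=[E,B,H,F,C,G,D] q_used=0 → run E
t=15: queue=[E,B,H,F,C,G,D] q_used=1 → run E
t=16: queue=[E,B,H,F,C,G,D] q_used=2 → run E
t=17: queue=[B,H,F,C,G,D,E] q_used=0 → run B
t=18: queue=[B,H,F,C,G,D,E] q_used=1 → run B
t=19: queue=[H,F,C,G,D,E] q_used=0 → run H
t=20: queue=[H,F,C,G,D,E] q_used=1 → run H
t=21: queue=[H,F,C,G,D,E] q_used=2 → run H
t=22: queue=[F,C,G,D,E,H] q_used=0 → run F
t=23: queue=[F,C,G,D,E,H] q_used=1 → run F
t=24: queue=[F,C,G,D,E,H] q_used=2 → run F
t=25: queue=[C,G,D,E,H,F] q_used=0 → run C
t=26: queue=[G,D,E,H,F] q_used=0 → run G
t=27: queue=[G,D,E,H,F] q_used=1 → run G
t=28: queue=[G,D,E,H,F] q_used=2 → run G
t=29: queue=[D,E,H,F,G] q_used=0 → run D
t=30: queue=[D,E,H,F,G] q_used=1 → run D
t=31: queue=[E,H,F,G] q_used=0 → run E
t=32: queue=[E,H,F,G] q_used=1 → run E
t=33: queue=[E,H,F,G] q_used=2 → run E
t=34: queue=[H,F,G,E] q_used=0 → run H
t=35: queue=[H,F,G,E] q_used=1 → run H
t=36: queue=[F,G,E] q_used=0 → run F
t=37: queue=[F,G,E] q_used=1 → run F
t=38: queue=[F,G,E] q_used=2 → run F
t=39: queue=[G,E] q_used=0 → run G
t=40: queue=[G,E] q_used=1 → run G
t=41: queue=[G,E] q_used=2 → run G
t=42: queue=[E] q_used=0 → run E
t=43: queue=[E] q_used=1 → run E
t=44: (idle)
t=45: (idle)
t=46: (idle)
t=47: (idle)
t=48: (idle)
t=49: (idle)

running at tick 26 = G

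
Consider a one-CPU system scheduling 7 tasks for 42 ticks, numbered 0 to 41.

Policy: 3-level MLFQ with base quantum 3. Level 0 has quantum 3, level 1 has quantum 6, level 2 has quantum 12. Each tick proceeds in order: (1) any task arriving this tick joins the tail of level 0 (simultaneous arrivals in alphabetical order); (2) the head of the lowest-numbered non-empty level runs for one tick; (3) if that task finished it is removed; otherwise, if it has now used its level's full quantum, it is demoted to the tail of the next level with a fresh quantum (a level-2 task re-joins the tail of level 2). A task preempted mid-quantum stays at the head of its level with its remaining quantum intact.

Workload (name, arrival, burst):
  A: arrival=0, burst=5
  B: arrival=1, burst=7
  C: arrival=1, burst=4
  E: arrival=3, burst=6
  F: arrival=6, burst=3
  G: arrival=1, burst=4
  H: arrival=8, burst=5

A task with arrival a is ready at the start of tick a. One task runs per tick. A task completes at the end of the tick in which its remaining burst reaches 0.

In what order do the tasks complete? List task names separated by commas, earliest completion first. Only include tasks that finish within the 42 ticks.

completion order = F, A, B, C, G, E, H

t=0: L0/L1/L2 = A/-/- → run A
t=1: L0/L1/L2 = ABCG/-/- → run A
t=2: L0/L1/L2 = ABCG/-/- → run A
t=3: L0/L1/L2 = BCGE/A/- → run B
t=4: L0/L1/L2 = BCGE/A/- → run B
t=5: L0/L1/L2 = BCGE/A/- → run B
t=6: L0/L1/L2 = CGEF/AB/- → run C
t=7: L0/L1/L2 = CGEF/AB/- → run C
t=8: L0/L1/L2 = CGEFH/AB/- → run C
t=9: L0/L1/L2 = GEFH/ABC/- → run G
t=10: L0/L1/L2 = GEFH/ABC/- → run G
t=11: L0/L1/L2 = GEFH/ABC/- → run G
t=12: L0/L1/L2 = EFH/ABCG/- → run E
t=13: L0/L1/L2 = EFH/ABCG/- → run E
t=14: L0/L1/L2 = EFH/ABCG/- → run E
t=15: L0/L1/L2 = FH/ABCGE/- → run F
t=16: L0/L1/L2 = FH/ABCGE/- → run F
t=17: L0/L1/L2 = FH/ABCGE/- → run F
t=18: L0/L1/L2 = H/ABCGE/- → run H
t=19: L0/L1/L2 = H/ABCGE/- → run H
t=20: L0/L1/L2 = H/ABCGE/- → run H
t=21: L0/L1/L2 = -/ABCGEH/- → run A
t=22: L0/L1/L2 = -/ABCGEH/- → run A
t=23: L0/L1/L2 = -/BCGEH/- → run B
t=24: L0/L1/L2 = -/BCGEH/- → run B
t=25: L0/L1/L2 = -/BCGEH/- → run B
t=26: L0/L1/L2 = -/BCGEH/- → run B
t=27: L0/L1/L2 = -/CGEH/- → run C
t=28: L0/L1/L2 = -/GEH/- → run G
t=29: L0/L1/L2 = -/EH/- → run E
t=30: L0/L1/L2 = -/EH/- → run E
t=31: L0/L1/L2 = -/EH/- → run E
t=32: L0/L1/L2 = -/H/- → run H
t=33: L0/L1/L2 = -/H/- → run H
t=34: (idle)
t=35: (idle)
t=36: (idle)
t=37: (idle)
t=38: (idle)
t=39: (idle)
t=40: (idle)
t=41: (idle)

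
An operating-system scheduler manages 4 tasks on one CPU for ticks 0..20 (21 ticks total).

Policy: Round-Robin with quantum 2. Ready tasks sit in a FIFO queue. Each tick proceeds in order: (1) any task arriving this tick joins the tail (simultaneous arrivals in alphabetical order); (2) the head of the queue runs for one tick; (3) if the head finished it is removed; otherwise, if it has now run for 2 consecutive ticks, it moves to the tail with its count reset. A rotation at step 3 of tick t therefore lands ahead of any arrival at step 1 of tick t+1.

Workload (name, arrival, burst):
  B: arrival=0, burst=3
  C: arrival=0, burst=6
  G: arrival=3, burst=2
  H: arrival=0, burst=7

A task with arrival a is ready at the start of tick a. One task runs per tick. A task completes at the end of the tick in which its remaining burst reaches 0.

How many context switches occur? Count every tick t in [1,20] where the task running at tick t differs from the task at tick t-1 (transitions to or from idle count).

t=0: queue=[B,C,H] q_used=0 → run B
t=1: queue=[B,C,H] q_used=1 → run B
t=2: queue=[C,H,B] q_used=0 → run C
t=3: queue=[C,H,B,G] q_used=1 → run C
t=4: queue=[H,B,G,C] q_used=0 → run H
t=5: queue=[H,B,G,C] q_used=1 → run H
t=6: queue=[B,G,C,H] q_used=0 → run B
t=7: queue=[G,C,H] q_used=0 → run G
t=8: queue=[G,C,H] q_used=1 → run G
t=9: queue=[C,H] q_used=0 → run C
t=10: queue=[C,H] q_used=1 → run C
t=11: queue=[H,C] q_used=0 → run H
t=12: queue=[H,C] q_used=1 → run H
t=13: queue=[C,H] q_used=0 → run C
t=14: queue=[C,H] q_used=1 → run C
t=15: queue=[H] q_used=0 → run H
t=16: queue=[H] q_used=1 → run H
t=17: queue=[H] q_used=0 → run H
t=18: (idle)
t=19: (idle)
t=20: (idle)

context switches = 9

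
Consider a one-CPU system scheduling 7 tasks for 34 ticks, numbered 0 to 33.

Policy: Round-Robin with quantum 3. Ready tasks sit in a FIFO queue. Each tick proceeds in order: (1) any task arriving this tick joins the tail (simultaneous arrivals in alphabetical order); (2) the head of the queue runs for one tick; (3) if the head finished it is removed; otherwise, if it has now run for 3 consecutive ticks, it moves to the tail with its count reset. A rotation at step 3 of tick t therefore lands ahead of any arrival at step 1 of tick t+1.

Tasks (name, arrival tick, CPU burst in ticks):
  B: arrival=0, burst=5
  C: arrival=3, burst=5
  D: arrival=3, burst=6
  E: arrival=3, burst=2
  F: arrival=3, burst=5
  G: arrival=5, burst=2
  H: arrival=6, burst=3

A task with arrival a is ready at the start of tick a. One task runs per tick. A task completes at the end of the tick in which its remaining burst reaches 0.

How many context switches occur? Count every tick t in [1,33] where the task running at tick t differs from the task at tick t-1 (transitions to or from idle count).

t=0: queue=[B] q_used=0 → run B
t=1: queue=[B] q_used=1 → run B
t=2: queue=[B] q_used=2 → run B
t=3: queue=[B,C,D,E,F] q_used=0 → run B
t=4: queue=[B,C,D,E,F] q_used=1 → run B
t=5: queue=[C,D,E,F,G] q_used=0 → run C
t=6: queue=[C,D,E,F,G,H] q_used=1 → run C
t=7: queue=[C,D,E,F,G,H] q_used=2 → run C
t=8: queue=[D,E,F,G,H,C] q_used=0 → run D
t=9: queue=[D,E,F,G,H,C] q_used=1 → run D
t=10: queue=[D,E,F,G,H,C] q_used=2 → run D
t=11: queue=[E,F,G,H,C,D] q_used=0 → run E
t=12: queue=[E,F,G,H,C,D] q_used=1 → run E
t=13: queue=[F,G,H,C,D] q_used=0 → run F
t=14: queue=[F,G,H,C,D] q_used=1 → run F
t=15: queue=[F,G,H,C,D] q_used=2 → run F
t=16: queue=[G,H,C,D,F] q_used=0 → run G
t=17: queue=[G,H,C,D,F] q_used=1 → run G
t=18: queue=[H,C,D,F] q_used=0 → run H
t=19: queue=[H,C,D,F] q_used=1 → run H
t=20: queue=[H,C,D,F] q_used=2 → run H
t=21: queue=[C,D,F] q_used=0 → run C
t=22: queue=[C,D,F] q_used=1 → run C
t=23: queue=[D,F] q_used=0 → run D
t=24: queue=[D,F] q_used=1 → run D
t=25: queue=[D,F] q_used=2 → run D
t=26: queue=[F] q_used=0 → run F
t=27: queue=[F] q_used=1 → run F
t=28: (idle)
t=29: (idle)
t=30: (idle)
t=31: (idle)
t=32: (idle)
t=33: (idle)

context switches = 10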